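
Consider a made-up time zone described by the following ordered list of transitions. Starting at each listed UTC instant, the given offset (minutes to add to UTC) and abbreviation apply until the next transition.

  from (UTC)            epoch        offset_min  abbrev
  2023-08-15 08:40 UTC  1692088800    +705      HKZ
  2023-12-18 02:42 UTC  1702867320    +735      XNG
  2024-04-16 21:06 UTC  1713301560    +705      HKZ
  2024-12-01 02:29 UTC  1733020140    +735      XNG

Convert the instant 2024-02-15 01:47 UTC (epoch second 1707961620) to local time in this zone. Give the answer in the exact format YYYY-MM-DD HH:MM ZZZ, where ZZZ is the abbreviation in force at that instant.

Query: 2024-02-15 01:47 UTC
Rule 2/4 (XNG, +12:15): 2023-12-18 02:42 UTC ≤ query < 2024-04-16 21:06 UTC
1·60 + 47 + 735 = 842 min
842 = 0·1440 + 842; 842 = 14·60 + 2 → 14:02, same day
→ 2024-02-15 14:02 XNG

2024-02-15 14:02 XNG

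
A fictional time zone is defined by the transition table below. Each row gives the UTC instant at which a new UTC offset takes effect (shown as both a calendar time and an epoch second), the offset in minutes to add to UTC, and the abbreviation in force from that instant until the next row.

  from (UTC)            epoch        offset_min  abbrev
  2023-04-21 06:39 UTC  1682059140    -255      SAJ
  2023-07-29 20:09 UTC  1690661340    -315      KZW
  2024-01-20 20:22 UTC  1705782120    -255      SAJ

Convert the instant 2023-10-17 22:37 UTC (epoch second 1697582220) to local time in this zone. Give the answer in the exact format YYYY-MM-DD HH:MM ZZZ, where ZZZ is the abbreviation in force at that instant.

2023-10-17 17:22 KZW

Query: 2023-10-17 22:37 UTC
Rule 2/3 (KZW, -05:15): 2023-07-29 20:09 UTC ≤ query < 2024-01-20 20:22 UTC
22·60 + 37 - 315 = 1042 min
1042 = 0·1440 + 1042; 1042 = 17·60 + 22 → 17:22, same day
→ 2023-10-17 17:22 KZW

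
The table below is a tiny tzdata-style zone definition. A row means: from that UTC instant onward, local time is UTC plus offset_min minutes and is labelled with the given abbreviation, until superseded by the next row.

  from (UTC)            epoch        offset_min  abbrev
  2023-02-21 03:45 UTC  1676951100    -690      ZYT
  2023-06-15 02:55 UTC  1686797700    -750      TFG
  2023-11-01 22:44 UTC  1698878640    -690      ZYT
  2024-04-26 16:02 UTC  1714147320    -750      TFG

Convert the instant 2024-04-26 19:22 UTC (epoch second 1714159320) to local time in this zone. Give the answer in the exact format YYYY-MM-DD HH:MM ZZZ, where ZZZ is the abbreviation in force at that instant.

2024-04-26 06:52 TFG

Query: 2024-04-26 19:22 UTC
Rule 4/4 (TFG, -12:30): 2024-04-26 16:02 UTC ≤ query < +∞
19·60 + 22 - 750 = 412 min
412 = 0·1440 + 412; 412 = 6·60 + 52 → 06:52, same day
→ 2024-04-26 06:52 TFG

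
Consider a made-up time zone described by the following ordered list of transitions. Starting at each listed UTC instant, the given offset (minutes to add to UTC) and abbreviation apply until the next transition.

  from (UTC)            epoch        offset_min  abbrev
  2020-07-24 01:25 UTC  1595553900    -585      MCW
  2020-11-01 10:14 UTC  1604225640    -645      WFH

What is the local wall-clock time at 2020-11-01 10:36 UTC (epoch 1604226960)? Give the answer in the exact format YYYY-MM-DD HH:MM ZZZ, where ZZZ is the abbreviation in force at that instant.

2020-10-31 23:51 WFH

Query: 2020-11-01 10:36 UTC
Rule 2/2 (WFH, -10:45): 2020-11-01 10:14 UTC ≤ query < +∞
10·60 + 36 - 645 = -9 min
-9 = -1·1440 + 1431; 1431 = 23·60 + 51 → 23:51, 2020-11-01 - 1 day = 2020-10-31
→ 2020-10-31 23:51 WFH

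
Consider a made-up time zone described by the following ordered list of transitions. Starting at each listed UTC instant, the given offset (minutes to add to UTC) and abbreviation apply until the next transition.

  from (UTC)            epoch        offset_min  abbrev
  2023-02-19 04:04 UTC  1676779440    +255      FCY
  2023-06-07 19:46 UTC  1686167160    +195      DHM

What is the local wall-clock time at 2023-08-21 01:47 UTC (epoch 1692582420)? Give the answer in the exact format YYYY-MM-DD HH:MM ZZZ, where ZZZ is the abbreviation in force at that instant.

Query: 2023-08-21 01:47 UTC
Rule 2/2 (DHM, +03:15): 2023-06-07 19:46 UTC ≤ query < +∞
1·60 + 47 + 195 = 302 min
302 = 0·1440 + 302; 302 = 5·60 + 2 → 05:02, same day
→ 2023-08-21 05:02 DHM

2023-08-21 05:02 DHM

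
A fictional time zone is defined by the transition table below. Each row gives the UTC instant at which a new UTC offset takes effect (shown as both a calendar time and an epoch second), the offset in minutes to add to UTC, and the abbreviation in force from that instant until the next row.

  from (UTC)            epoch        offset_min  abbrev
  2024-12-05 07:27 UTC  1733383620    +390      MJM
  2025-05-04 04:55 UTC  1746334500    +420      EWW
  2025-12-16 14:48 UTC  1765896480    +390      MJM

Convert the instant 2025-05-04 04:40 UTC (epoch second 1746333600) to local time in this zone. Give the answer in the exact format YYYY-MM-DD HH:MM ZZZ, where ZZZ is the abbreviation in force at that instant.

2025-05-04 11:10 MJM

Query: 2025-05-04 04:40 UTC
Rule 1/3 (MJM, +06:30): 2024-12-05 07:27 UTC ≤ query < 2025-05-04 04:55 UTC
4·60 + 40 + 390 = 670 min
670 = 0·1440 + 670; 670 = 11·60 + 10 → 11:10, same day
→ 2025-05-04 11:10 MJM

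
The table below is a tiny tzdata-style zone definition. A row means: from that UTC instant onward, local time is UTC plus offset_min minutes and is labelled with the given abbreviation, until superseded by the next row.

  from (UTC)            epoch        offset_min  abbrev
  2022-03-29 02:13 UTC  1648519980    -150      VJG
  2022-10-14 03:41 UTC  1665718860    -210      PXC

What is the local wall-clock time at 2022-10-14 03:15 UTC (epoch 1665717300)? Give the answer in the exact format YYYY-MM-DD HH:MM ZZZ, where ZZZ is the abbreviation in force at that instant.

2022-10-14 00:45 VJG

Query: 2022-10-14 03:15 UTC
Rule 1/2 (VJG, -02:30): 2022-03-29 02:13 UTC ≤ query < 2022-10-14 03:41 UTC
3·60 + 15 - 150 = 45 min
45 = 0·1440 + 45; 45 = 0·60 + 45 → 00:45, same day
→ 2022-10-14 00:45 VJG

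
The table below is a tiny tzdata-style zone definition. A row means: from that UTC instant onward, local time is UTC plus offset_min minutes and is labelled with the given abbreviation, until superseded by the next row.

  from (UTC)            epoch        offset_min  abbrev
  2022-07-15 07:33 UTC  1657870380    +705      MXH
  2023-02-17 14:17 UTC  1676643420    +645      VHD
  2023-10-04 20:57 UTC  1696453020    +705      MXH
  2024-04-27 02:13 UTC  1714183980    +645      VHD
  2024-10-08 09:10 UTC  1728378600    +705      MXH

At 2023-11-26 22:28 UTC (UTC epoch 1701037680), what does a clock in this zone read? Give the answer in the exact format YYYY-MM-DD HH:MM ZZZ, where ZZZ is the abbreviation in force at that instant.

2023-11-27 10:13 MXH

Query: 2023-11-26 22:28 UTC
Rule 3/5 (MXH, +11:45): 2023-10-04 20:57 UTC ≤ query < 2024-04-27 02:13 UTC
22·60 + 28 + 705 = 2053 min
2053 = 1·1440 + 613; 613 = 10·60 + 13 → 10:13, 2023-11-26 + 1 day = 2023-11-27
→ 2023-11-27 10:13 MXH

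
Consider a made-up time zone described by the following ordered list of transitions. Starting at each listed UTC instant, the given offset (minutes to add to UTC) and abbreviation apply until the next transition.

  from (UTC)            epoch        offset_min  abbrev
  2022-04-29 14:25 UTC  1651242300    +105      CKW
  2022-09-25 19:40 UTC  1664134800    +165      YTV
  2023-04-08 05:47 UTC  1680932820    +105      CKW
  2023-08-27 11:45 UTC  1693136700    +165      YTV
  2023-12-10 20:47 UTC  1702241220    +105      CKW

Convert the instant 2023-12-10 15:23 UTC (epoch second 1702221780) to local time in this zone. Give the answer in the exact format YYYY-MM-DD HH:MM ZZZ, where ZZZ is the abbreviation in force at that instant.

2023-12-10 18:08 YTV

Query: 2023-12-10 15:23 UTC
Rule 4/5 (YTV, +02:45): 2023-08-27 11:45 UTC ≤ query < 2023-12-10 20:47 UTC
15·60 + 23 + 165 = 1088 min
1088 = 0·1440 + 1088; 1088 = 18·60 + 8 → 18:08, same day
→ 2023-12-10 18:08 YTV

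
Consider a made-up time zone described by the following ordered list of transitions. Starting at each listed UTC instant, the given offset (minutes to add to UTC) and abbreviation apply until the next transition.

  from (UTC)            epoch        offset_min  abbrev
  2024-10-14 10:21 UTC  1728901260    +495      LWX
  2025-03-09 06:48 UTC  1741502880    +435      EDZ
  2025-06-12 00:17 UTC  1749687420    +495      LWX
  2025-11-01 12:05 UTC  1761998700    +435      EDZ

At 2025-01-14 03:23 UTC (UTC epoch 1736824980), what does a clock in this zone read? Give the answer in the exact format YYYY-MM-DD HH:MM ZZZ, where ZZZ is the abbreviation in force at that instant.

2025-01-14 11:38 LWX

Query: 2025-01-14 03:23 UTC
Rule 1/4 (LWX, +08:15): 2024-10-14 10:21 UTC ≤ query < 2025-03-09 06:48 UTC
3·60 + 23 + 495 = 698 min
698 = 0·1440 + 698; 698 = 11·60 + 38 → 11:38, same day
→ 2025-01-14 11:38 LWX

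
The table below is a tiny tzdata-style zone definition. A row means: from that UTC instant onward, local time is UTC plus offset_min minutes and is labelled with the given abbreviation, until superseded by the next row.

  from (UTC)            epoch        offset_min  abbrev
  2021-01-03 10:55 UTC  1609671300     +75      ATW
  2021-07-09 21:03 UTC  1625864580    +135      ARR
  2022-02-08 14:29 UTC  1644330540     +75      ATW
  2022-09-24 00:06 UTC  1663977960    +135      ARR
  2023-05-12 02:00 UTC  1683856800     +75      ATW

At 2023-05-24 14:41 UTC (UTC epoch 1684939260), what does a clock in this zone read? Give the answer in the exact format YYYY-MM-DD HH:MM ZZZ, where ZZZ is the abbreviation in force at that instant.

Query: 2023-05-24 14:41 UTC
Rule 5/5 (ATW, +01:15): 2023-05-12 02:00 UTC ≤ query < +∞
14·60 + 41 + 75 = 956 min
956 = 0·1440 + 956; 956 = 15·60 + 56 → 15:56, same day
→ 2023-05-24 15:56 ATW

2023-05-24 15:56 ATW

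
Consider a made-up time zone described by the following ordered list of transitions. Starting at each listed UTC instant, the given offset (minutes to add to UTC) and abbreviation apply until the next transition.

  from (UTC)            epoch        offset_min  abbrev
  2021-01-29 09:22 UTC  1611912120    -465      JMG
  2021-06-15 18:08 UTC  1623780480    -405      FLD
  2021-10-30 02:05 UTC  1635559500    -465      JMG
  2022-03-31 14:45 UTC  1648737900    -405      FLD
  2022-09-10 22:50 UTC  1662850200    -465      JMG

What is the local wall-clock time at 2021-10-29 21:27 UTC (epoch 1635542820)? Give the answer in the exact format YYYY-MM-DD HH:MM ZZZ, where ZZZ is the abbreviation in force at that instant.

Query: 2021-10-29 21:27 UTC
Rule 2/5 (FLD, -06:45): 2021-06-15 18:08 UTC ≤ query < 2021-10-30 02:05 UTC
21·60 + 27 - 405 = 882 min
882 = 0·1440 + 882; 882 = 14·60 + 42 → 14:42, same day
→ 2021-10-29 14:42 FLD

2021-10-29 14:42 FLD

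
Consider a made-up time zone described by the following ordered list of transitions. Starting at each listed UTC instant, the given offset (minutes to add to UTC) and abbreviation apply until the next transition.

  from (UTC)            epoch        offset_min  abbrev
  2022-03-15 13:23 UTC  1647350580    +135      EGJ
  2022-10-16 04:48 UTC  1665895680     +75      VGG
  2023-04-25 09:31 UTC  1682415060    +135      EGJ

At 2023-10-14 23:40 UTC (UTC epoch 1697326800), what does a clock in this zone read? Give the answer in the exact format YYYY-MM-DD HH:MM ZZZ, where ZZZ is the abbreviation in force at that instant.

Query: 2023-10-14 23:40 UTC
Rule 3/3 (EGJ, +02:15): 2023-04-25 09:31 UTC ≤ query < +∞
23·60 + 40 + 135 = 1555 min
1555 = 1·1440 + 115; 115 = 1·60 + 55 → 01:55, 2023-10-14 + 1 day = 2023-10-15
→ 2023-10-15 01:55 EGJ

2023-10-15 01:55 EGJ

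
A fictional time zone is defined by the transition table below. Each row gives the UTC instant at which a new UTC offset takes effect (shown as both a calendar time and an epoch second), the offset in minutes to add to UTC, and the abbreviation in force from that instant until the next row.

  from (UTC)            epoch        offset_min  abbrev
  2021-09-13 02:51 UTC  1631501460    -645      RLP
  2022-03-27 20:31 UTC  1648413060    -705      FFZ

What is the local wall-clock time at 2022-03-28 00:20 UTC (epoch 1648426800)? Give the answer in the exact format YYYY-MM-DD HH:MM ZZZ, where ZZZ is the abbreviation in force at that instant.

2022-03-27 12:35 FFZ

Query: 2022-03-28 00:20 UTC
Rule 2/2 (FFZ, -11:45): 2022-03-27 20:31 UTC ≤ query < +∞
0·60 + 20 - 705 = -685 min
-685 = -1·1440 + 755; 755 = 12·60 + 35 → 12:35, 2022-03-28 - 1 day = 2022-03-27
→ 2022-03-27 12:35 FFZ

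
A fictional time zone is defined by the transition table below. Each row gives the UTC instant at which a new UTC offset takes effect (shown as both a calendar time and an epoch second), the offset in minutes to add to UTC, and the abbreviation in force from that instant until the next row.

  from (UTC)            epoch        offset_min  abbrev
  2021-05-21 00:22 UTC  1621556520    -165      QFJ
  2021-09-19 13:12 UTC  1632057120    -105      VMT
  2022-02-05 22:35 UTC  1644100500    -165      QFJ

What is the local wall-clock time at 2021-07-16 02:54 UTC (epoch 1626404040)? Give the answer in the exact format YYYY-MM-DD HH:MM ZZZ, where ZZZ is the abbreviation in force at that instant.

Query: 2021-07-16 02:54 UTC
Rule 1/3 (QFJ, -02:45): 2021-05-21 00:22 UTC ≤ query < 2021-09-19 13:12 UTC
2·60 + 54 - 165 = 9 min
9 = 0·1440 + 9; 9 = 0·60 + 9 → 00:09, same day
→ 2021-07-16 00:09 QFJ

2021-07-16 00:09 QFJ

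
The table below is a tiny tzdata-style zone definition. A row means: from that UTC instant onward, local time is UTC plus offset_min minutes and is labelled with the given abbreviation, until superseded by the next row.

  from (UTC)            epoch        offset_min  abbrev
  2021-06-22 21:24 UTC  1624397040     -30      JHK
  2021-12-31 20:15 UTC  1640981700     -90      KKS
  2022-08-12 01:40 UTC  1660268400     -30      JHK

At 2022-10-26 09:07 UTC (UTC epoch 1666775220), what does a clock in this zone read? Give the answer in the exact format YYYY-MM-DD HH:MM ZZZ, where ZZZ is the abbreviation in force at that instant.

2022-10-26 08:37 JHK

Query: 2022-10-26 09:07 UTC
Rule 3/3 (JHK, -00:30): 2022-08-12 01:40 UTC ≤ query < +∞
9·60 + 7 - 30 = 517 min
517 = 0·1440 + 517; 517 = 8·60 + 37 → 08:37, same day
→ 2022-10-26 08:37 JHK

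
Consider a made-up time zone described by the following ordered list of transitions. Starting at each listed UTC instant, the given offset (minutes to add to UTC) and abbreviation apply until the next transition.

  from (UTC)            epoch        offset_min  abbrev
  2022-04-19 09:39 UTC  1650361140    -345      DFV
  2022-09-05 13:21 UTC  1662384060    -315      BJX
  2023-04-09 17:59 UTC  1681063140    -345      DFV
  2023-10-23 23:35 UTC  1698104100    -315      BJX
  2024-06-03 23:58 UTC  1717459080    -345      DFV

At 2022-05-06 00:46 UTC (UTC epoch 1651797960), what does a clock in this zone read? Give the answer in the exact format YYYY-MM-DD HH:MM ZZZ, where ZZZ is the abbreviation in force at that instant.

2022-05-05 19:01 DFV

Query: 2022-05-06 00:46 UTC
Rule 1/5 (DFV, -05:45): 2022-04-19 09:39 UTC ≤ query < 2022-09-05 13:21 UTC
0·60 + 46 - 345 = -299 min
-299 = -1·1440 + 1141; 1141 = 19·60 + 1 → 19:01, 2022-05-06 - 1 day = 2022-05-05
→ 2022-05-05 19:01 DFV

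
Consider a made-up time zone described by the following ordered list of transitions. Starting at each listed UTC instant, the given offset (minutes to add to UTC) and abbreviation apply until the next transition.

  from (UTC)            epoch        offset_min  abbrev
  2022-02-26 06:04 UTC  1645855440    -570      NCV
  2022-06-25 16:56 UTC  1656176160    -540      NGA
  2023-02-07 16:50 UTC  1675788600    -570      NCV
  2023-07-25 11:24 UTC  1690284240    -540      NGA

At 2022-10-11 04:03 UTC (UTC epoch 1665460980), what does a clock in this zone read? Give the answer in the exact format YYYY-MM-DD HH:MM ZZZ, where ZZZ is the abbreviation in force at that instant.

2022-10-10 19:03 NGA

Query: 2022-10-11 04:03 UTC
Rule 2/4 (NGA, -09:00): 2022-06-25 16:56 UTC ≤ query < 2023-02-07 16:50 UTC
4·60 + 3 - 540 = -297 min
-297 = -1·1440 + 1143; 1143 = 19·60 + 3 → 19:03, 2022-10-11 - 1 day = 2022-10-10
→ 2022-10-10 19:03 NGA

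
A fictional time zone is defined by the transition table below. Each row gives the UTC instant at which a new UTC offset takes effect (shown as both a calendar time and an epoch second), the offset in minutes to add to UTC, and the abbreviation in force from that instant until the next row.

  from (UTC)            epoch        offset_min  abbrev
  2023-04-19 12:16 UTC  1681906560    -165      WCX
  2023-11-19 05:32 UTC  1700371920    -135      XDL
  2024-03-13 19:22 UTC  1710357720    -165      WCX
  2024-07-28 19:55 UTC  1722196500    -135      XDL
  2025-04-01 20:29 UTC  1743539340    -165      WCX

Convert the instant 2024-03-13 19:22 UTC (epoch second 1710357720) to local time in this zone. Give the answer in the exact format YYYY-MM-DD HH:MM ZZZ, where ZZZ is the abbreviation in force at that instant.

Query: 2024-03-13 19:22 UTC
Rule 3/5 (WCX, -02:45): 2024-03-13 19:22 UTC ≤ query < 2024-07-28 19:55 UTC
19·60 + 22 - 165 = 997 min
997 = 0·1440 + 997; 997 = 16·60 + 37 → 16:37, same day
→ 2024-03-13 16:37 WCX

2024-03-13 16:37 WCX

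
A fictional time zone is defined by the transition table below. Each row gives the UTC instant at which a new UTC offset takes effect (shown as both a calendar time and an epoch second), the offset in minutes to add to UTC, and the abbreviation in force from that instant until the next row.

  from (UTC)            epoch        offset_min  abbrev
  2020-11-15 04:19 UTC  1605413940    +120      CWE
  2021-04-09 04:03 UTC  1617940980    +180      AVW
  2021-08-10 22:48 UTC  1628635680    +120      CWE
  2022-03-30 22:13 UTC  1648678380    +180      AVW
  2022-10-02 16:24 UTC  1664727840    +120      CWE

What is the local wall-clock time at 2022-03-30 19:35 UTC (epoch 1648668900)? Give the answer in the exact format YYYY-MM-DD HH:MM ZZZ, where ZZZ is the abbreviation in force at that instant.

2022-03-30 21:35 CWE

Query: 2022-03-30 19:35 UTC
Rule 3/5 (CWE, +02:00): 2021-08-10 22:48 UTC ≤ query < 2022-03-30 22:13 UTC
19·60 + 35 + 120 = 1295 min
1295 = 0·1440 + 1295; 1295 = 21·60 + 35 → 21:35, same day
→ 2022-03-30 21:35 CWE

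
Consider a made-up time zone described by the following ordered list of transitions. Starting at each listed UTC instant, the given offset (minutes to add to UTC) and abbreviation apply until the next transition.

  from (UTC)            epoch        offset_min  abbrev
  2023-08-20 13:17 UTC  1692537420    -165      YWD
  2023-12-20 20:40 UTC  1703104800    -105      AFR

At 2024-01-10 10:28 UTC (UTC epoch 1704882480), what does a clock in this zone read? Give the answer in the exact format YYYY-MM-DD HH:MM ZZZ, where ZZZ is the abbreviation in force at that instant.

Query: 2024-01-10 10:28 UTC
Rule 2/2 (AFR, -01:45): 2023-12-20 20:40 UTC ≤ query < +∞
10·60 + 28 - 105 = 523 min
523 = 0·1440 + 523; 523 = 8·60 + 43 → 08:43, same day
→ 2024-01-10 08:43 AFR

2024-01-10 08:43 AFR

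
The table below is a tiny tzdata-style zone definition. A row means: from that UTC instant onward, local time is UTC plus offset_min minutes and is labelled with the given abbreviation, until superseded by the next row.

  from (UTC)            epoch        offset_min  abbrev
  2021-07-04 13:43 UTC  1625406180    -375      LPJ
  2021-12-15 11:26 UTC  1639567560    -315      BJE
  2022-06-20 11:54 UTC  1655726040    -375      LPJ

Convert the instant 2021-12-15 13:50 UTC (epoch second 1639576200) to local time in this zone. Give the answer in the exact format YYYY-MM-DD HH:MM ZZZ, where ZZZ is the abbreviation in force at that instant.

Query: 2021-12-15 13:50 UTC
Rule 2/3 (BJE, -05:15): 2021-12-15 11:26 UTC ≤ query < 2022-06-20 11:54 UTC
13·60 + 50 - 315 = 515 min
515 = 0·1440 + 515; 515 = 8·60 + 35 → 08:35, same day
→ 2021-12-15 08:35 BJE

2021-12-15 08:35 BJE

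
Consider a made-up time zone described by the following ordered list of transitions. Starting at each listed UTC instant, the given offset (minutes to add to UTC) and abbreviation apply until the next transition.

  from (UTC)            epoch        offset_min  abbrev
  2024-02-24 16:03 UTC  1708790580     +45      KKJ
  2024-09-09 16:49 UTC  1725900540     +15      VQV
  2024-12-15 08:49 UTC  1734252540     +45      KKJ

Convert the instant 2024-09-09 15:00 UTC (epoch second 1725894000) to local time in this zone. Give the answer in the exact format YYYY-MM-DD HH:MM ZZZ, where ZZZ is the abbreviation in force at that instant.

2024-09-09 15:45 KKJ

Query: 2024-09-09 15:00 UTC
Rule 1/3 (KKJ, +00:45): 2024-02-24 16:03 UTC ≤ query < 2024-09-09 16:49 UTC
15·60 + 0 + 45 = 945 min
945 = 0·1440 + 945; 945 = 15·60 + 45 → 15:45, same day
→ 2024-09-09 15:45 KKJ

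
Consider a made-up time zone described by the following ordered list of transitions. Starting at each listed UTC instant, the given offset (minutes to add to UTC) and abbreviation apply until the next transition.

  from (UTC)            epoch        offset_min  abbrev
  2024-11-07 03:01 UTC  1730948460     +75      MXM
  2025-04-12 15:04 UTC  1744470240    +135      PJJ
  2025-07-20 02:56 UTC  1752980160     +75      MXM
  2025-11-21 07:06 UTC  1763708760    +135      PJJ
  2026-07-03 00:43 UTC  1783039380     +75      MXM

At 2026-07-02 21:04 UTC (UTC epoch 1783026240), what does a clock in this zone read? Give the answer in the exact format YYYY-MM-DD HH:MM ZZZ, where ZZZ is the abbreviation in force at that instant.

2026-07-02 23:19 PJJ

Query: 2026-07-02 21:04 UTC
Rule 4/5 (PJJ, +02:15): 2025-11-21 07:06 UTC ≤ query < 2026-07-03 00:43 UTC
21·60 + 4 + 135 = 1399 min
1399 = 0·1440 + 1399; 1399 = 23·60 + 19 → 23:19, same day
→ 2026-07-02 23:19 PJJ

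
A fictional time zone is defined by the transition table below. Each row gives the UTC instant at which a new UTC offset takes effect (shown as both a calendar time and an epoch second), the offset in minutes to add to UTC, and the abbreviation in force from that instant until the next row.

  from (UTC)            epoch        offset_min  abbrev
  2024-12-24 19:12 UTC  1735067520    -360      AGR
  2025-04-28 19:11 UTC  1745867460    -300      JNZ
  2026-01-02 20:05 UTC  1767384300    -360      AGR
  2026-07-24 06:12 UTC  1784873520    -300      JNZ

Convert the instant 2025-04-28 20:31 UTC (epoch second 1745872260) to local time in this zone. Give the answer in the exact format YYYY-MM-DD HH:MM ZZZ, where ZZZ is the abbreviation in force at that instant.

Query: 2025-04-28 20:31 UTC
Rule 2/4 (JNZ, -05:00): 2025-04-28 19:11 UTC ≤ query < 2026-01-02 20:05 UTC
20·60 + 31 - 300 = 931 min
931 = 0·1440 + 931; 931 = 15·60 + 31 → 15:31, same day
→ 2025-04-28 15:31 JNZ

2025-04-28 15:31 JNZ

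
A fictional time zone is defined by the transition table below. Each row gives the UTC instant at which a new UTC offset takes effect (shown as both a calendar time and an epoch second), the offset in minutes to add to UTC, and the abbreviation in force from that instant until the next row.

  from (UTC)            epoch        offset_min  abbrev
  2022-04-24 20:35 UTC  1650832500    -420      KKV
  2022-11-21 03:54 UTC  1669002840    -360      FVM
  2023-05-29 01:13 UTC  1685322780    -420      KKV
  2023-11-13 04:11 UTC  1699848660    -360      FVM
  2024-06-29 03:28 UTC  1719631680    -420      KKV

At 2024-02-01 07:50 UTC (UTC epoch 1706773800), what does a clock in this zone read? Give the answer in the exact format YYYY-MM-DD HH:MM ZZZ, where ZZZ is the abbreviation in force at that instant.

Query: 2024-02-01 07:50 UTC
Rule 4/5 (FVM, -06:00): 2023-11-13 04:11 UTC ≤ query < 2024-06-29 03:28 UTC
7·60 + 50 - 360 = 110 min
110 = 0·1440 + 110; 110 = 1·60 + 50 → 01:50, same day
→ 2024-02-01 01:50 FVM

2024-02-01 01:50 FVM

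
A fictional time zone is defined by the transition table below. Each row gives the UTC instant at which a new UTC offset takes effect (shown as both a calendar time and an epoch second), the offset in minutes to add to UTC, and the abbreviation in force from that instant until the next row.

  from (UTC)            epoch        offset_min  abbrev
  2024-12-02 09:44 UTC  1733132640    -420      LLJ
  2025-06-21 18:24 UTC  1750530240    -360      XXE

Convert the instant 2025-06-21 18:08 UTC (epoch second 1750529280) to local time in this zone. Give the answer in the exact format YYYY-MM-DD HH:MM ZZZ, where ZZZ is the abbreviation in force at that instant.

2025-06-21 11:08 LLJ

Query: 2025-06-21 18:08 UTC
Rule 1/2 (LLJ, -07:00): 2024-12-02 09:44 UTC ≤ query < 2025-06-21 18:24 UTC
18·60 + 8 - 420 = 668 min
668 = 0·1440 + 668; 668 = 11·60 + 8 → 11:08, same day
→ 2025-06-21 11:08 LLJ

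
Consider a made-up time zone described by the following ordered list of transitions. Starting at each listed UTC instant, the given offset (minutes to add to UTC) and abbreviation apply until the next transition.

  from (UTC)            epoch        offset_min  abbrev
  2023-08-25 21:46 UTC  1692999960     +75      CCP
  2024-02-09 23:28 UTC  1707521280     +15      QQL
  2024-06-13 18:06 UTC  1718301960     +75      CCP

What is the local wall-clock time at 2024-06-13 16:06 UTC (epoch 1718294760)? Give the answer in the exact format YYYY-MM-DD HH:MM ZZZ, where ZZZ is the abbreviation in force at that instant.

Query: 2024-06-13 16:06 UTC
Rule 2/3 (QQL, +00:15): 2024-02-09 23:28 UTC ≤ query < 2024-06-13 18:06 UTC
16·60 + 6 + 15 = 981 min
981 = 0·1440 + 981; 981 = 16·60 + 21 → 16:21, same day
→ 2024-06-13 16:21 QQL

2024-06-13 16:21 QQL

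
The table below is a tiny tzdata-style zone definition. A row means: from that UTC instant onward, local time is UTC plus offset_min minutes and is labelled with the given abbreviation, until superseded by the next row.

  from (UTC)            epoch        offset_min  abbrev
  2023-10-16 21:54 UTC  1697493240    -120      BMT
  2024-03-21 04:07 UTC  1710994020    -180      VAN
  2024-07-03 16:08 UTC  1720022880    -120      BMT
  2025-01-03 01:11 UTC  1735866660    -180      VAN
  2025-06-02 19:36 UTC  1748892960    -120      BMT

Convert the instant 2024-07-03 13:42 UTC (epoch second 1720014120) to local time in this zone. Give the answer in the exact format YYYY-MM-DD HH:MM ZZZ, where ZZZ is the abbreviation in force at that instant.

Query: 2024-07-03 13:42 UTC
Rule 2/5 (VAN, -03:00): 2024-03-21 04:07 UTC ≤ query < 2024-07-03 16:08 UTC
13·60 + 42 - 180 = 642 min
642 = 0·1440 + 642; 642 = 10·60 + 42 → 10:42, same day
→ 2024-07-03 10:42 VAN

2024-07-03 10:42 VAN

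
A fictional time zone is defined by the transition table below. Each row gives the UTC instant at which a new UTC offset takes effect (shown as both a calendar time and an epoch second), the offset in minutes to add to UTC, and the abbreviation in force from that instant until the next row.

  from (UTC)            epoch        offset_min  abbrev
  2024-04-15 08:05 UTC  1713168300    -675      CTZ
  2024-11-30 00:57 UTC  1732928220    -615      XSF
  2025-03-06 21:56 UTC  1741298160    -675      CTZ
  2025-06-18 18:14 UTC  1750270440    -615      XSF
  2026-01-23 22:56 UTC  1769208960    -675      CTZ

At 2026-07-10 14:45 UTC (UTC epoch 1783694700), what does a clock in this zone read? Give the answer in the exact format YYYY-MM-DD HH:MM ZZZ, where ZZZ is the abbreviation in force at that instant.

2026-07-10 03:30 CTZ

Query: 2026-07-10 14:45 UTC
Rule 5/5 (CTZ, -11:15): 2026-01-23 22:56 UTC ≤ query < +∞
14·60 + 45 - 675 = 210 min
210 = 0·1440 + 210; 210 = 3·60 + 30 → 03:30, same day
→ 2026-07-10 03:30 CTZ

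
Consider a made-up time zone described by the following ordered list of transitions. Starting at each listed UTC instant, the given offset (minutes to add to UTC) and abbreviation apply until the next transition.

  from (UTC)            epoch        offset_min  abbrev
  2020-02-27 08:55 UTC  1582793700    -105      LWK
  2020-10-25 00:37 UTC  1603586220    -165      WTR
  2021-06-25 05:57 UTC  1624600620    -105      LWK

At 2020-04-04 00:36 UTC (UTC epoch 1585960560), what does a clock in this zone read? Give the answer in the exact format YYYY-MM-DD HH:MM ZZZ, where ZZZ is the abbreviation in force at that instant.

Query: 2020-04-04 00:36 UTC
Rule 1/3 (LWK, -01:45): 2020-02-27 08:55 UTC ≤ query < 2020-10-25 00:37 UTC
0·60 + 36 - 105 = -69 min
-69 = -1·1440 + 1371; 1371 = 22·60 + 51 → 22:51, 2020-04-04 - 1 day = 2020-04-03
→ 2020-04-03 22:51 LWK

2020-04-03 22:51 LWK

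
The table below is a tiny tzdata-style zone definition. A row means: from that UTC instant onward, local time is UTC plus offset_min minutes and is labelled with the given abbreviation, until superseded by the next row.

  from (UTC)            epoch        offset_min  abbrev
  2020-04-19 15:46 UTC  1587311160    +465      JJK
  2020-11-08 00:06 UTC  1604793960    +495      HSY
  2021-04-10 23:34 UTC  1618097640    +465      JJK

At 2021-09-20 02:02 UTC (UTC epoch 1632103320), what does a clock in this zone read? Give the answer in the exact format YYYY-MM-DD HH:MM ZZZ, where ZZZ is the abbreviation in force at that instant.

2021-09-20 09:47 JJK

Query: 2021-09-20 02:02 UTC
Rule 3/3 (JJK, +07:45): 2021-04-10 23:34 UTC ≤ query < +∞
2·60 + 2 + 465 = 587 min
587 = 0·1440 + 587; 587 = 9·60 + 47 → 09:47, same day
→ 2021-09-20 09:47 JJK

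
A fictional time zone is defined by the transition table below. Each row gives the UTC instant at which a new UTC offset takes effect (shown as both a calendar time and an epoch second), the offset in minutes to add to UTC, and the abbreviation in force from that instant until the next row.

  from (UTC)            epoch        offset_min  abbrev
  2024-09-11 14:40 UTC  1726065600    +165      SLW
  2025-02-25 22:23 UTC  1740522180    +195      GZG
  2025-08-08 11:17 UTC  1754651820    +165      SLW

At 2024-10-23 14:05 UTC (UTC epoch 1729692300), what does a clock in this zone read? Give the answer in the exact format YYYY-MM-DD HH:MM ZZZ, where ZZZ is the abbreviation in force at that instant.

2024-10-23 16:50 SLW

Query: 2024-10-23 14:05 UTC
Rule 1/3 (SLW, +02:45): 2024-09-11 14:40 UTC ≤ query < 2025-02-25 22:23 UTC
14·60 + 5 + 165 = 1010 min
1010 = 0·1440 + 1010; 1010 = 16·60 + 50 → 16:50, same day
→ 2024-10-23 16:50 SLW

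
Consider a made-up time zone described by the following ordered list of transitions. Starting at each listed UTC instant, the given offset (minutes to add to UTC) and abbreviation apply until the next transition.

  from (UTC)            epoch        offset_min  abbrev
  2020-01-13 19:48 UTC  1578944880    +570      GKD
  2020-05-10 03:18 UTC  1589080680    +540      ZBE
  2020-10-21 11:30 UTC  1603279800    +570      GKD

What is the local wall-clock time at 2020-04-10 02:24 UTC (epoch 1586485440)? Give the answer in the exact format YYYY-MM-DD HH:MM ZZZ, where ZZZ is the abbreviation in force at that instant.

Query: 2020-04-10 02:24 UTC
Rule 1/3 (GKD, +09:30): 2020-01-13 19:48 UTC ≤ query < 2020-05-10 03:18 UTC
2·60 + 24 + 570 = 714 min
714 = 0·1440 + 714; 714 = 11·60 + 54 → 11:54, same day
→ 2020-04-10 11:54 GKD

2020-04-10 11:54 GKD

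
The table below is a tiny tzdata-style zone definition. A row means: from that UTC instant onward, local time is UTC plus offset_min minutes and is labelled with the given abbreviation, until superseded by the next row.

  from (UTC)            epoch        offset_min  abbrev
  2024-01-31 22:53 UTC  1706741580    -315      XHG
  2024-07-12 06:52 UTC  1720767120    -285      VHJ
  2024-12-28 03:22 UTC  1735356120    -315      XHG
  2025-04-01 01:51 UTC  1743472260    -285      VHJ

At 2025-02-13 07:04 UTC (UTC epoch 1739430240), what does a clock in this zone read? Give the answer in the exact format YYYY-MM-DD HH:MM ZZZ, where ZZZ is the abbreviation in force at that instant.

2025-02-13 01:49 XHG

Query: 2025-02-13 07:04 UTC
Rule 3/4 (XHG, -05:15): 2024-12-28 03:22 UTC ≤ query < 2025-04-01 01:51 UTC
7·60 + 4 - 315 = 109 min
109 = 0·1440 + 109; 109 = 1·60 + 49 → 01:49, same day
→ 2025-02-13 01:49 XHG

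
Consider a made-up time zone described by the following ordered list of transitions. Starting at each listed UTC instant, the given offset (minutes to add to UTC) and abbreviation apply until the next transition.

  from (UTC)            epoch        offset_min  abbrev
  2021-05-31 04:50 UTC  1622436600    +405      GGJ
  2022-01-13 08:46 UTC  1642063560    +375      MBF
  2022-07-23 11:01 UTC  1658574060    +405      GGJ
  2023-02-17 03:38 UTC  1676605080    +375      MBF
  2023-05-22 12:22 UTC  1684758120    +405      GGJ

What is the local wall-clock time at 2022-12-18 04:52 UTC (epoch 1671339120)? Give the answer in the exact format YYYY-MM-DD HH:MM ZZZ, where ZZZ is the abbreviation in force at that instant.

2022-12-18 11:37 GGJ

Query: 2022-12-18 04:52 UTC
Rule 3/5 (GGJ, +06:45): 2022-07-23 11:01 UTC ≤ query < 2023-02-17 03:38 UTC
4·60 + 52 + 405 = 697 min
697 = 0·1440 + 697; 697 = 11·60 + 37 → 11:37, same day
→ 2022-12-18 11:37 GGJ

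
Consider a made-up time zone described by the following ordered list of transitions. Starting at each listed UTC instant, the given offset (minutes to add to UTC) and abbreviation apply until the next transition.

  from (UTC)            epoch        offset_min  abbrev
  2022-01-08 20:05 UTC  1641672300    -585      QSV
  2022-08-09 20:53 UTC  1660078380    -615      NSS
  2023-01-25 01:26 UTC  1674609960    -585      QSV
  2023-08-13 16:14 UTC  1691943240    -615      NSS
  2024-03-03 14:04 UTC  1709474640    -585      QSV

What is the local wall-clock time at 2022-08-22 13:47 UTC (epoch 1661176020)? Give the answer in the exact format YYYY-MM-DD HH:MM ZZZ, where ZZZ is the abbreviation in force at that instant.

2022-08-22 03:32 NSS

Query: 2022-08-22 13:47 UTC
Rule 2/5 (NSS, -10:15): 2022-08-09 20:53 UTC ≤ query < 2023-01-25 01:26 UTC
13·60 + 47 - 615 = 212 min
212 = 0·1440 + 212; 212 = 3·60 + 32 → 03:32, same day
→ 2022-08-22 03:32 NSS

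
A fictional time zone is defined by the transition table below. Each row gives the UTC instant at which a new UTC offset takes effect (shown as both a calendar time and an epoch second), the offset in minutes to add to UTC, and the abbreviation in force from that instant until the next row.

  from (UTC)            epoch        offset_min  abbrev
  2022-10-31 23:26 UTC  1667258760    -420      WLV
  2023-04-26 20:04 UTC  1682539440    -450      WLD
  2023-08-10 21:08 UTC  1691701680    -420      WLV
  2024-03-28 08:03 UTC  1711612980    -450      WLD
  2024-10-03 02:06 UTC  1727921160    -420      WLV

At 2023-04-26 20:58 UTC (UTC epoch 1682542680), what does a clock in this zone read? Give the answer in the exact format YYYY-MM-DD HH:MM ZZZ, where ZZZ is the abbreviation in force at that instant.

Query: 2023-04-26 20:58 UTC
Rule 2/5 (WLD, -07:30): 2023-04-26 20:04 UTC ≤ query < 2023-08-10 21:08 UTC
20·60 + 58 - 450 = 808 min
808 = 0·1440 + 808; 808 = 13·60 + 28 → 13:28, same day
→ 2023-04-26 13:28 WLD

2023-04-26 13:28 WLD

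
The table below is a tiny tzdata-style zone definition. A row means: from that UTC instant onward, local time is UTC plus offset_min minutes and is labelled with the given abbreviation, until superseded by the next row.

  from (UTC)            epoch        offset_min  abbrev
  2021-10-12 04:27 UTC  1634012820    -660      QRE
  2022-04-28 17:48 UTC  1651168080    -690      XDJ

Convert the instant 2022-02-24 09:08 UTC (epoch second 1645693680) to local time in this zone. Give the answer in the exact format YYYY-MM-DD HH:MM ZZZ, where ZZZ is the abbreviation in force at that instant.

2022-02-23 22:08 QRE

Query: 2022-02-24 09:08 UTC
Rule 1/2 (QRE, -11:00): 2021-10-12 04:27 UTC ≤ query < 2022-04-28 17:48 UTC
9·60 + 8 - 660 = -112 min
-112 = -1·1440 + 1328; 1328 = 22·60 + 8 → 22:08, 2022-02-24 - 1 day = 2022-02-23
→ 2022-02-23 22:08 QRE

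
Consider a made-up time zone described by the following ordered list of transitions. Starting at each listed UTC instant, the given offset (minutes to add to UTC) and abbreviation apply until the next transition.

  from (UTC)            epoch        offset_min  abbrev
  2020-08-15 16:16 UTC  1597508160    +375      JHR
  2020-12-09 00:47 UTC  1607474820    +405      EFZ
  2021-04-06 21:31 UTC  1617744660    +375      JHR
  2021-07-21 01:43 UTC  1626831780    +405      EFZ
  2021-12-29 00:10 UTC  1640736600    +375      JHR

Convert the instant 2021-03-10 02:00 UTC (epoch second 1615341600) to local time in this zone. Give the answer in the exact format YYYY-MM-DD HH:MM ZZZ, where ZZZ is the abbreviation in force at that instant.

2021-03-10 08:45 EFZ

Query: 2021-03-10 02:00 UTC
Rule 2/5 (EFZ, +06:45): 2020-12-09 00:47 UTC ≤ query < 2021-04-06 21:31 UTC
2·60 + 0 + 405 = 525 min
525 = 0·1440 + 525; 525 = 8·60 + 45 → 08:45, same day
→ 2021-03-10 08:45 EFZ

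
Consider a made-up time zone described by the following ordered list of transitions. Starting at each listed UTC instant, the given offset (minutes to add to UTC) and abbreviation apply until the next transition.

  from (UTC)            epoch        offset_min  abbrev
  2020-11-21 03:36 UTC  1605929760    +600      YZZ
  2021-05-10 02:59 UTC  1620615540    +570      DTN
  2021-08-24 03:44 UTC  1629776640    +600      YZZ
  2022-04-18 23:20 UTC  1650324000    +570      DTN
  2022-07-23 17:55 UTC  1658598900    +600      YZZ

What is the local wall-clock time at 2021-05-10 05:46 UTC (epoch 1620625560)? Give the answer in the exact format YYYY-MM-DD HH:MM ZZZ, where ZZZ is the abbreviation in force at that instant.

Query: 2021-05-10 05:46 UTC
Rule 2/5 (DTN, +09:30): 2021-05-10 02:59 UTC ≤ query < 2021-08-24 03:44 UTC
5·60 + 46 + 570 = 916 min
916 = 0·1440 + 916; 916 = 15·60 + 16 → 15:16, same day
→ 2021-05-10 15:16 DTN

2021-05-10 15:16 DTN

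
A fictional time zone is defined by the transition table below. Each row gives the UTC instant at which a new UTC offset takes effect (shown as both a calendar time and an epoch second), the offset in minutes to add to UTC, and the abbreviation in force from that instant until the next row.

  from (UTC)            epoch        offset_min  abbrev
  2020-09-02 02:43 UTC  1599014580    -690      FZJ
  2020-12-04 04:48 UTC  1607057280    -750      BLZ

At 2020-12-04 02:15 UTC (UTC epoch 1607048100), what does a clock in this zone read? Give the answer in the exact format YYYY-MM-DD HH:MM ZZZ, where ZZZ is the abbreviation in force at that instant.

Query: 2020-12-04 02:15 UTC
Rule 1/2 (FZJ, -11:30): 2020-09-02 02:43 UTC ≤ query < 2020-12-04 04:48 UTC
2·60 + 15 - 690 = -555 min
-555 = -1·1440 + 885; 885 = 14·60 + 45 → 14:45, 2020-12-04 - 1 day = 2020-12-03
→ 2020-12-03 14:45 FZJ

2020-12-03 14:45 FZJ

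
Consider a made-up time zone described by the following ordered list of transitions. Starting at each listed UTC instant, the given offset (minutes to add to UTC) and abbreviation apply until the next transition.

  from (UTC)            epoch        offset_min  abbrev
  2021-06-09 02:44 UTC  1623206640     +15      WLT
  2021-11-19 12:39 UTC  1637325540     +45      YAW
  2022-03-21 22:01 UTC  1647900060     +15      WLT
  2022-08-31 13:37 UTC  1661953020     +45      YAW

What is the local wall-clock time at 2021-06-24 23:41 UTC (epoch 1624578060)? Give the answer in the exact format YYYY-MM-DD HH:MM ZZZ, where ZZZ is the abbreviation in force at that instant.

2021-06-24 23:56 WLT

Query: 2021-06-24 23:41 UTC
Rule 1/4 (WLT, +00:15): 2021-06-09 02:44 UTC ≤ query < 2021-11-19 12:39 UTC
23·60 + 41 + 15 = 1436 min
1436 = 0·1440 + 1436; 1436 = 23·60 + 56 → 23:56, same day
→ 2021-06-24 23:56 WLT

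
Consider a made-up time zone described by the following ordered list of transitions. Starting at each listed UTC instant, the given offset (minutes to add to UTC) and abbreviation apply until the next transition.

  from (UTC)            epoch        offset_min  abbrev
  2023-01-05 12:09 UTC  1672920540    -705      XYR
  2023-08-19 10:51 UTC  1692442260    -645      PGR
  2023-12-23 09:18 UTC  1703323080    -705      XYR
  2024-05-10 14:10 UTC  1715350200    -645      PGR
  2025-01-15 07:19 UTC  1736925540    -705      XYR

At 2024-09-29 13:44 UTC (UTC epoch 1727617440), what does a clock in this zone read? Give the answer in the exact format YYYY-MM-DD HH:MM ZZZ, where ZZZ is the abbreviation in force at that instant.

Query: 2024-09-29 13:44 UTC
Rule 4/5 (PGR, -10:45): 2024-05-10 14:10 UTC ≤ query < 2025-01-15 07:19 UTC
13·60 + 44 - 645 = 179 min
179 = 0·1440 + 179; 179 = 2·60 + 59 → 02:59, same day
→ 2024-09-29 02:59 PGR

2024-09-29 02:59 PGR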